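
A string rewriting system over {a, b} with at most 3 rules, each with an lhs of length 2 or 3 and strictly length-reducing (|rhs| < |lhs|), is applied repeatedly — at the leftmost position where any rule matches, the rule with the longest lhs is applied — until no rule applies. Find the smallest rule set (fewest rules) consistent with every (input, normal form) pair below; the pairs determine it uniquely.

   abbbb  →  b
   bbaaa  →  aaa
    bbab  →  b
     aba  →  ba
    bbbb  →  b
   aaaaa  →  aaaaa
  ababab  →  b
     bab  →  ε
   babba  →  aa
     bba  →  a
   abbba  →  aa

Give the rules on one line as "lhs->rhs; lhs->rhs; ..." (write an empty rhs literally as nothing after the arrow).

ab->b; bb->; bbb->a

  | abbbb => bbbb => ab => b
  | bbaaa => aaa
  | bbab => ab => b
  | aba => ba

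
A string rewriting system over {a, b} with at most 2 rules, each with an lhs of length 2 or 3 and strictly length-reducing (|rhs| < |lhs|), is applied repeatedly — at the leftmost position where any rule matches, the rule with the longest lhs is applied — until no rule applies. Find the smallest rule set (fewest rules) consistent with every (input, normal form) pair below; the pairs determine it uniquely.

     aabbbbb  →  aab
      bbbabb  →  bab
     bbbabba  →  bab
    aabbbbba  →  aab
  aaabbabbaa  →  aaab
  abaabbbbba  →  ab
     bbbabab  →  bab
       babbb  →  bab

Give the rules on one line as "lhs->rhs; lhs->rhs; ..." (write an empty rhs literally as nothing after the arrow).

aba->ab; bb->b

  | aabbbbb => aabbbb => aabbb => aabb => aab
  | bbbabb => bbabb => babb => bab
  | bbbabba => bbabba => babba => baba => bab
  | aabbbbba => aabbbba => aabbba => aabba => aaba => aab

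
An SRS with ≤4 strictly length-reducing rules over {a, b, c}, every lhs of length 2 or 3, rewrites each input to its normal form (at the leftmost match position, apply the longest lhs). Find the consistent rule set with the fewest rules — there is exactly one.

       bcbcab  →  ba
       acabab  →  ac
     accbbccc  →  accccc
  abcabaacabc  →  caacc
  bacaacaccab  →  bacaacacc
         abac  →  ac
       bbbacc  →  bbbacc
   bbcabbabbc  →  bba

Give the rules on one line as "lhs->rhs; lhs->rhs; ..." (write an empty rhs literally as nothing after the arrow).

ab->; bcc->ba; cb->c

  | bcbcab => bccab => baab => ba
  | acabab => acab => ac
  | accbbccc => accbccc => accccc
  | abcabaacabc => cabaacabc => caacabc => caacc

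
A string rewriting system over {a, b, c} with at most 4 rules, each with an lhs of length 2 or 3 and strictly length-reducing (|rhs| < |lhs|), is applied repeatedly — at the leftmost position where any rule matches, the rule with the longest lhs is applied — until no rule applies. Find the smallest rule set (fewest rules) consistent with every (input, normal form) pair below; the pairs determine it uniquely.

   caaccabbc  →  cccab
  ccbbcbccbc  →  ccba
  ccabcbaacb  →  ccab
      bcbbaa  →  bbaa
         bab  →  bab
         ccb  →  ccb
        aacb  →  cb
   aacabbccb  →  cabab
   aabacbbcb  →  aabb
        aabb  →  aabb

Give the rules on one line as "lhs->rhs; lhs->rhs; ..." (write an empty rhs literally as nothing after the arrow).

  | caaccabbc => caccabbc => cccabbc => cccab
  | ccbbcbccbc => ccbbccbc => ccbabc => ccba
  | ccabcbaacb => ccabaacb => ccabacb => ccabcb => ccab
  | bcbbaa => bbaa

ac->c; bc->; bcc->a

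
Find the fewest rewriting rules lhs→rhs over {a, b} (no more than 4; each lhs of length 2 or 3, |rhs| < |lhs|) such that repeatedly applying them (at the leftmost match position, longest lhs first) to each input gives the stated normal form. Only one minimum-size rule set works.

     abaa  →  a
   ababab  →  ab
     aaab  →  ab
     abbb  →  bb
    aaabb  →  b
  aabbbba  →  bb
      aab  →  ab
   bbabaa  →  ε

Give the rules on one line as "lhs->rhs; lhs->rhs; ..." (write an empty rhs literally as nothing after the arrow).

aa->a; abb->b; ba->

  | abaa => aa => a
  | ababab => abab => ab
  | aaab => aab => ab
  | abbb => bb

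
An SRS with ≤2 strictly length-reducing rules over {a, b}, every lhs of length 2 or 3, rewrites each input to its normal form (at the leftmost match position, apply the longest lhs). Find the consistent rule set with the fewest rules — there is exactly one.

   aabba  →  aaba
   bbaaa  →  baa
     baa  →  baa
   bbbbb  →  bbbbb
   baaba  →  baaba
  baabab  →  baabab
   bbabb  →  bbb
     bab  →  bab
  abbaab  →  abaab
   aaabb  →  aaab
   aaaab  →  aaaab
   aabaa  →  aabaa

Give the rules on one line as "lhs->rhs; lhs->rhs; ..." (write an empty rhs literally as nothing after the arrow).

abb->ab; bba->b

  | aabba => aaba
  | bbaaa => baa
  | baa
  | bbbbb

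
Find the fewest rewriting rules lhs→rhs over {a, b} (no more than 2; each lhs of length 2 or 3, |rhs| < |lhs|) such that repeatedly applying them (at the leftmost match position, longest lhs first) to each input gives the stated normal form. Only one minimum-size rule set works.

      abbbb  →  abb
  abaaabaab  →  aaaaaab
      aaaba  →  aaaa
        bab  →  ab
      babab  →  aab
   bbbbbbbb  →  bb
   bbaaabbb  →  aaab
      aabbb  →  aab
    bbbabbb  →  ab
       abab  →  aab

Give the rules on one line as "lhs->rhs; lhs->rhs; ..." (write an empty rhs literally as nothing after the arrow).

  | abbbb => abb
  | abaaabaab => aaaabaab => aaaaaab
  | aaaba => aaaa
  | bab => ab

ba->a; bbb->b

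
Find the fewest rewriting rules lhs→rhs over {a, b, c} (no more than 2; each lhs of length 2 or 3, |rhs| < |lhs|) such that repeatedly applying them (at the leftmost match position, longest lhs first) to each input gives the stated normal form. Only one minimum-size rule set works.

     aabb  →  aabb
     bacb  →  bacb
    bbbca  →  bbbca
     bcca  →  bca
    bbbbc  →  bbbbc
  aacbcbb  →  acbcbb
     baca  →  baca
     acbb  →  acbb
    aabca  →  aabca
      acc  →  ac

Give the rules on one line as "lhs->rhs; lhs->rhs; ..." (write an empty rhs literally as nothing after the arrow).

  | aabb
  | bacb
  | bbbca
  | bcca => bca

aac->ac; cc->c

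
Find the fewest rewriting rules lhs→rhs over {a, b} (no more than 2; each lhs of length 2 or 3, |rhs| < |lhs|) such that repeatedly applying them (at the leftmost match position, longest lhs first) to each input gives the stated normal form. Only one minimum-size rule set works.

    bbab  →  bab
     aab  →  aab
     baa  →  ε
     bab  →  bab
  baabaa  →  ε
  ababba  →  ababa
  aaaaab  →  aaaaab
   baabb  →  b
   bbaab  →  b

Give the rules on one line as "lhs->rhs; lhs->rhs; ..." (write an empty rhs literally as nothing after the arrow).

baa->; bb->b

  | bbab => bab
  | aab
  | baa => ε
  | bab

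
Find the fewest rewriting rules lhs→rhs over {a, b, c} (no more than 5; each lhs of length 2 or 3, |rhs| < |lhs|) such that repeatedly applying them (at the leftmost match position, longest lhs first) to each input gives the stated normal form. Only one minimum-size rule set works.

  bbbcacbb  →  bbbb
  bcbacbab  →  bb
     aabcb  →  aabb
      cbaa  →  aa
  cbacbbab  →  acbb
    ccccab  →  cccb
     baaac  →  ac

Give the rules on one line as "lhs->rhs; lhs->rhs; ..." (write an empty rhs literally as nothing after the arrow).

  | bbbcacbb => bbbacbb => bbccbb => bbcbb => bbbb
  | bcbacbab => bbacbab => bccbab => bcbab => bbab => bcb => bb
  | aabcb => aabb
  | cbaa => aa

ba->c; bc->b; ca->; cba->a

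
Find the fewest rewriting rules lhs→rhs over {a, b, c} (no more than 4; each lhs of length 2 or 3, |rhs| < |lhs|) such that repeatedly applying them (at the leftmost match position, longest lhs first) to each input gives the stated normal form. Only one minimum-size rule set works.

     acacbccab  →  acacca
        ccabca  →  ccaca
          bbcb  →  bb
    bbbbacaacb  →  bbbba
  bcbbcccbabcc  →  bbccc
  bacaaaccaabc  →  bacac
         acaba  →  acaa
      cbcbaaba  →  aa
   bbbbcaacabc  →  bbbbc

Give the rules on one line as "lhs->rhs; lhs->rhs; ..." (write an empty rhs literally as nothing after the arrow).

aac->cb; ab->a; cb->; cba->

  | acacbccab => acaccab => acacca
  | ccabca => ccaca
  | bbcb => bb
  | bbbbacaacb => bbbbaccbb => bbbbacb => bbbba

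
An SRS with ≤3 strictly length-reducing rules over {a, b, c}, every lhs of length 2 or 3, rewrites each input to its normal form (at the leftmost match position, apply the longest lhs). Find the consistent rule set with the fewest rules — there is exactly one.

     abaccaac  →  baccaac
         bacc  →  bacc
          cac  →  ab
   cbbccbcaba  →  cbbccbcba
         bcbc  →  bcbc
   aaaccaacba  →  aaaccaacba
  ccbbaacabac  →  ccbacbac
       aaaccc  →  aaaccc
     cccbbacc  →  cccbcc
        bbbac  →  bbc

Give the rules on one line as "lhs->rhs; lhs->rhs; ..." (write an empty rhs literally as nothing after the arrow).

aba->ba; bba->b; cac->ab

  | abaccaac => baccaac
  | bacc
  | cac => ab
  | cbbccbcaba => cbbccbcba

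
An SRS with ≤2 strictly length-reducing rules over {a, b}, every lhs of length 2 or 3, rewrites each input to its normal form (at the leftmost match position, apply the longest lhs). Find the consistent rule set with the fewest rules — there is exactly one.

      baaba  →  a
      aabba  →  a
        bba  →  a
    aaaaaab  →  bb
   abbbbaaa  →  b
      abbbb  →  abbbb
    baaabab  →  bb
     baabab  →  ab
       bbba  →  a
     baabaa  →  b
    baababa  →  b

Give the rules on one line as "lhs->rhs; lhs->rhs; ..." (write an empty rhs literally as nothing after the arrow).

aa->b; ba->a

  | baaba => aaba => bba => ba => a
  | aabba => bbba => bba => ba => a
  | bba => ba => a
  | aaaaaab => baaaab => aaaab => baab => aab => bb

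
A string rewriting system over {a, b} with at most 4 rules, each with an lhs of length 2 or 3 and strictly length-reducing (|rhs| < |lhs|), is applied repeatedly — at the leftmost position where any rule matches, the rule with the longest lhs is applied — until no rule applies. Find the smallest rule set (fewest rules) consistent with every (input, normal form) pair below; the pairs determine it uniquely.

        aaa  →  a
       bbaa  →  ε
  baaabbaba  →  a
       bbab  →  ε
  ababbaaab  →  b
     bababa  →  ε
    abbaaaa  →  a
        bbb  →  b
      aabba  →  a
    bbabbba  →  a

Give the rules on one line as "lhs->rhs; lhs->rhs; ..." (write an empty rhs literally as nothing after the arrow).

  | aaa => a
  | bbaa => aa => ε
  | baaabbaba => aabbaba => bbaba => aba => a
  | bbab => ab => ε

aa->; ab->; ba->; bb->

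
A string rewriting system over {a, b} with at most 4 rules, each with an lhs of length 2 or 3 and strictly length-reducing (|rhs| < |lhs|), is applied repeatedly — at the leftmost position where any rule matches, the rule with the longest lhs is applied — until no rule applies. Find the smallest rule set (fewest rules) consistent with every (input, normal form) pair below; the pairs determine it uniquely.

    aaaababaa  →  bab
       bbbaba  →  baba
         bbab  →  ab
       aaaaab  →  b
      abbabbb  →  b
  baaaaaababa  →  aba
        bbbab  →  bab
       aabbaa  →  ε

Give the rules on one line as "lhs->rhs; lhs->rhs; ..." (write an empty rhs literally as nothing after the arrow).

aa->; aaa->aa; bb->

  | aaaababaa => aaababaa => aababaa => babaa => bab
  | bbbaba => baba
  | bbab => ab
  | aaaaab => aaaab => aaab => aab => b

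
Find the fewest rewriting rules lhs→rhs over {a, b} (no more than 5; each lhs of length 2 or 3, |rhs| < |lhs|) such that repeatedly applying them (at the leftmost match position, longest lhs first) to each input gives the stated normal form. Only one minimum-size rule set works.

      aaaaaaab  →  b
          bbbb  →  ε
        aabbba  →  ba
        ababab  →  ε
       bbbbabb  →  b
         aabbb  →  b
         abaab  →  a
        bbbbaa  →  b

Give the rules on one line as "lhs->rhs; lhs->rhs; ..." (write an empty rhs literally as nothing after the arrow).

  | aaaaaaab => baaaaab => bbaaab => aaab => bab => b
  | bbbb => bb => ε
  | aabbba => abba => ba
  | ababab => abab => ab => ε

aa->b; aab->a; ab->; bb->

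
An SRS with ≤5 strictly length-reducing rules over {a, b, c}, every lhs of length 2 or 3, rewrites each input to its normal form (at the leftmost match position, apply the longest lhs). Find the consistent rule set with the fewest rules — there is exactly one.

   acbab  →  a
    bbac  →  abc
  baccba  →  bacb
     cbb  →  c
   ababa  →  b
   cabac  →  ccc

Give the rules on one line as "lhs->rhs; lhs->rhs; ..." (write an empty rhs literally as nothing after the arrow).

  | acbab => abb => a
  | bbac => abc
  | baccba => bacb
  | cbb => c

aba->c; bb->; bba->ab; cba->b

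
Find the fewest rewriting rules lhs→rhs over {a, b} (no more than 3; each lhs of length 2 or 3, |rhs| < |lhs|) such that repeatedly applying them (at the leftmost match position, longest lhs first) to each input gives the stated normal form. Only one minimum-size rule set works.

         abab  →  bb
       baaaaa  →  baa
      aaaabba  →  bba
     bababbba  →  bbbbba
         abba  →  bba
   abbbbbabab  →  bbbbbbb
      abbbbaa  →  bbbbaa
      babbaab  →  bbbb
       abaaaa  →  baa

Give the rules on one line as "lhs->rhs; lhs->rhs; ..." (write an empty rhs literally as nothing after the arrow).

  | abab => bab => bb
  | baaaaa => baaaa => baaa => baa
  | aaaabba => aaabba => aabba => abba => bba
  | bababbba => bbabbba => bbbbba

aaa->aa; ab->b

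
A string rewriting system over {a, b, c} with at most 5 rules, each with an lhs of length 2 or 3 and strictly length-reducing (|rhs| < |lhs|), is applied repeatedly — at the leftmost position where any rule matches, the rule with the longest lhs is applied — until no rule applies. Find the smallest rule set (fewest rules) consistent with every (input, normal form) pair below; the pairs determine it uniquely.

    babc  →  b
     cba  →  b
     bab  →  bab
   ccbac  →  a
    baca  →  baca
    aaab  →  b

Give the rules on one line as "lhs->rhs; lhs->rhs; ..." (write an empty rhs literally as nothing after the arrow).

aaa->; abc->; cba->b; cbc->a

  | babc => b
  | cba => b
  | bab
  | ccbac => cbc => a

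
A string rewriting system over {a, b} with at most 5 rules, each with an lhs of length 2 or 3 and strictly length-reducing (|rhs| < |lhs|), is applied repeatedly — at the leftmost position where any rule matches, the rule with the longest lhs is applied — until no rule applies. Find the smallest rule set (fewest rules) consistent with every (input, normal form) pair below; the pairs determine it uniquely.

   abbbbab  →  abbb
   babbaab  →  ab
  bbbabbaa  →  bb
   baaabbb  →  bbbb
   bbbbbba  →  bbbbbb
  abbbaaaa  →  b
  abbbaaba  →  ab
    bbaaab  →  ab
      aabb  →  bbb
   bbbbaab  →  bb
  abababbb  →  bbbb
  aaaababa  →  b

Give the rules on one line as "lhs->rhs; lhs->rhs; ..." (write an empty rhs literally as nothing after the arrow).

  | abbbbab => abbb
  | babbaab => baab => ab
  | bbbabbaa => bbbaa => bba => bb
  | baaabbb => aabbb => bbbb

aa->b; ba->b; baa->a; bab->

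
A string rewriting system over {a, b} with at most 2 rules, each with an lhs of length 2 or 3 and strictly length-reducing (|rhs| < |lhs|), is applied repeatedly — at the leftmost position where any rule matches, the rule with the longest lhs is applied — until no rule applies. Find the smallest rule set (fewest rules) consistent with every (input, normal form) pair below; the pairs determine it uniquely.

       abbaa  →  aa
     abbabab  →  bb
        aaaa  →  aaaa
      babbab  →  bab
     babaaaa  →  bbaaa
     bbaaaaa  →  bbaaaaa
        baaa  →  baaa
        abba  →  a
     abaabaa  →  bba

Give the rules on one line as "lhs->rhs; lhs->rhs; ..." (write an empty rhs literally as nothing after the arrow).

  | abbaa => aa
  | abbabab => abab => bb
  | aaaa
  | babbab => bab

aba->b; abb->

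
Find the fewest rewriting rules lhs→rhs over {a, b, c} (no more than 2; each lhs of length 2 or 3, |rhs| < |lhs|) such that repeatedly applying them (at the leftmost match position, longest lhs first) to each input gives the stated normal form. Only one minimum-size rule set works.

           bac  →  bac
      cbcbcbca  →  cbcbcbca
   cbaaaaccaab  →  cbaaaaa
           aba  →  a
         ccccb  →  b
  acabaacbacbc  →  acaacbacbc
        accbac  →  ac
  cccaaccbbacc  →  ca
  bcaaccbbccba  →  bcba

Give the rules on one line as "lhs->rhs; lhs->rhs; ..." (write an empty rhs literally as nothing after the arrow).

  | bac
  | cbcbcbca
  | cbaaaaccaab => cbaaaaaab => cbaaaaa
  | aba => a

ab->; cc->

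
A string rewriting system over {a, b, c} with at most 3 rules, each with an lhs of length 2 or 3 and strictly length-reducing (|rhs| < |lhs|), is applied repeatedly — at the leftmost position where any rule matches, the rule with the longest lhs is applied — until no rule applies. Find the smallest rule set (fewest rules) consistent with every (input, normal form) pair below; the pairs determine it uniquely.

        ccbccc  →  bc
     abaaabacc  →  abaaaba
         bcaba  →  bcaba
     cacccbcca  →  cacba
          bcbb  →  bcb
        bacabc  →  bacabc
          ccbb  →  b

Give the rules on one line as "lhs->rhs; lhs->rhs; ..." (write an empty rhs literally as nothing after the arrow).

  | ccbccc => bccc => bc
  | abaaabacc => abaaaba
  | bcaba
  | cacccbcca => cacbcca => cacba

bb->b; cc->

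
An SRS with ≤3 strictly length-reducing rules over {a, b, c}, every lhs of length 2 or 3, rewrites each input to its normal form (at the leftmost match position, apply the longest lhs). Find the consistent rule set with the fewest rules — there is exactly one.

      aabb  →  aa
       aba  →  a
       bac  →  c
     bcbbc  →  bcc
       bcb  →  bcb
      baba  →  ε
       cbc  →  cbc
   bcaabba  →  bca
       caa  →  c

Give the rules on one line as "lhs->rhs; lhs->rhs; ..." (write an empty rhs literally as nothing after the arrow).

  | aabb => aa
  | aba => a
  | bac => c
  | bcbbc => bcc

ba->; bb->; caa->c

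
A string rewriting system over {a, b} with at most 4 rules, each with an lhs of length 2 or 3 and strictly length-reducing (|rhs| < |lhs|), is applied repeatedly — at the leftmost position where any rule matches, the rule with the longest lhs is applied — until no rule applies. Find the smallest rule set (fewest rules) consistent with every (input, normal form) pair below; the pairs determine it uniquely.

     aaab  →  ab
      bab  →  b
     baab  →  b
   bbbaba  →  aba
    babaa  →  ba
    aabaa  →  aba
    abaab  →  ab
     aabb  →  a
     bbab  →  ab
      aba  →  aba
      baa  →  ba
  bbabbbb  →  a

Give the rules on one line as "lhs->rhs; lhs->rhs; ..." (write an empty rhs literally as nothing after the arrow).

  | aaab => aab => ab
  | bab => b
  | baab => bab => b
  | bbbaba => ababa => aba

aa->a; bab->b; bb->a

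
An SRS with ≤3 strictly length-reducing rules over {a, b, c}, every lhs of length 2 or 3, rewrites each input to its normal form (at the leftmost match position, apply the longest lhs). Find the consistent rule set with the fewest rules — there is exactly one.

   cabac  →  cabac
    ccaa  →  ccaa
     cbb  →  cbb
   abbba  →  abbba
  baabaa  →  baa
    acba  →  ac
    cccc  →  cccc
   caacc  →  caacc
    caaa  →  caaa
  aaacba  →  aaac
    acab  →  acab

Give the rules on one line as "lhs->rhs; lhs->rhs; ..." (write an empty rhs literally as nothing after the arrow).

aab->; cba->c

  | cabac
  | ccaa
  | cbb
  | abbba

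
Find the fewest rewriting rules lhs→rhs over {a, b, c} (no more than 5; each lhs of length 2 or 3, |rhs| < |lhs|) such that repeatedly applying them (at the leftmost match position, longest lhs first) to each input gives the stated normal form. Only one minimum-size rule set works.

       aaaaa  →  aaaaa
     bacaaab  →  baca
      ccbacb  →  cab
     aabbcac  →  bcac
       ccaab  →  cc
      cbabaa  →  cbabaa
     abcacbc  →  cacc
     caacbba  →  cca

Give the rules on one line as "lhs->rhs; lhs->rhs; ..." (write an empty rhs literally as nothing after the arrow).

aab->; abc->ca; acb->c; cbc->ab

  | aaaaa
  | bacaaab => baca
  | ccbacb => ccbc => cab
  | aabbcac => bcac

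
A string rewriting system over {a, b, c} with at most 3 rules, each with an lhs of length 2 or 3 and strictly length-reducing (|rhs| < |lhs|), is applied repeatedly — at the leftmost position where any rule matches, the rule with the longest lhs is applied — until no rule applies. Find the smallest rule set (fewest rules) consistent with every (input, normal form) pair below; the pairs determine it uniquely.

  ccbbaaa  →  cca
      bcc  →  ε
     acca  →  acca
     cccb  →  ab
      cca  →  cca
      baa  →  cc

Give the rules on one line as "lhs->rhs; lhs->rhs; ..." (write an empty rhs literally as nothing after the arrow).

baa->cc; bcc->; ccc->a

  | ccbbaaa => ccbcca => cca
  | bcc => ε
  | acca
  | cccb => ab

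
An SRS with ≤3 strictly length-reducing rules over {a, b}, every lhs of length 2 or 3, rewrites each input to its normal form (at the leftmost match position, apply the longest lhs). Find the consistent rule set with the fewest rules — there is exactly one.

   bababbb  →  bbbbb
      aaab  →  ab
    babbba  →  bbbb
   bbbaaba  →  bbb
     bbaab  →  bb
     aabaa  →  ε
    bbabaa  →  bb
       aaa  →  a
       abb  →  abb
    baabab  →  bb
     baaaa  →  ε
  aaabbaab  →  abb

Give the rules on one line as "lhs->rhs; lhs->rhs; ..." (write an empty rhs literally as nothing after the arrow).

aa->; ba->b; baa->

  | bababbb => bbabbb => bbbbb
  | aaab => ab
  | babbba => bbbba => bbbb
  | bbbaaba => bbba => bbb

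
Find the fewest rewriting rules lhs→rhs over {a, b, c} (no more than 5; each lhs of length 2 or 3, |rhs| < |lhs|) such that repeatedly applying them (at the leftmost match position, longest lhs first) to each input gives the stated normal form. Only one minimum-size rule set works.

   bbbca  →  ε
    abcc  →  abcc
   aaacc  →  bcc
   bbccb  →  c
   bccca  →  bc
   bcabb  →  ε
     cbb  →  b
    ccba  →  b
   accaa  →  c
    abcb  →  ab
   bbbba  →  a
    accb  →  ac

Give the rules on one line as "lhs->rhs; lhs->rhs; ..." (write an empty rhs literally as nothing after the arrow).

aa->c; bb->; ca->b; cb->

  | bbbca => bca => bb => ε
  | abcc
  | aaacc => cacc => bcc
  | bbccb => ccb => c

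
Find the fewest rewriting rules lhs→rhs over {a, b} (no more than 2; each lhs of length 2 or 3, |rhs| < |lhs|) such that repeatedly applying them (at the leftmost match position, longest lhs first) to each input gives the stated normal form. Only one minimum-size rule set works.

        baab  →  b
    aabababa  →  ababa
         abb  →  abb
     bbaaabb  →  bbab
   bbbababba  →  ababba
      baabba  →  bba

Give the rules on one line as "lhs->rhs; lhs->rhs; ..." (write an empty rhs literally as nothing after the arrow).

aab->; bbb->

  | baab => b
  | aabababa => ababa
  | abb
  | bbaaabb => bbab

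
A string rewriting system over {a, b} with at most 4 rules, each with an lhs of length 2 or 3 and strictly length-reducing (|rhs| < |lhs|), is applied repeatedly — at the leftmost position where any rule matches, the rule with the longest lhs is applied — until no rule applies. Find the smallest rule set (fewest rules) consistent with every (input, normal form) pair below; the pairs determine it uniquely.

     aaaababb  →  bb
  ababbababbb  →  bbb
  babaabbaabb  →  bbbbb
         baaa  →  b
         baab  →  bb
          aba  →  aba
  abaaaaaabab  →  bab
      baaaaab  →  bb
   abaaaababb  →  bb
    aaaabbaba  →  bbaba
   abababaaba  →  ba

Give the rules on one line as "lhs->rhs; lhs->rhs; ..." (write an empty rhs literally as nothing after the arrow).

aa->; aaa->aa; abb->b

  | aaaababb => aaababb => aababb => babb => bb
  | ababbababbb => abbababbb => bababbb => babbb => bbb
  | babaabbaabb => babbbaabb => bbbaabb => bbbbb
  | baaa => baa => b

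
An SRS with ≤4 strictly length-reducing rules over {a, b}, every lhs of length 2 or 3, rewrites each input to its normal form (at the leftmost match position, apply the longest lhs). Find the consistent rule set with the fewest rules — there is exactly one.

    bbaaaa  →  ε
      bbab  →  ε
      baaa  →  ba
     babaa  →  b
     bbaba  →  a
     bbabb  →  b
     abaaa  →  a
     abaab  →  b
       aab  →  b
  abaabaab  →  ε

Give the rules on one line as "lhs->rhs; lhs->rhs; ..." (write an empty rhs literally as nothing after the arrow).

  | bbaaaa => aaaa => aa => ε
  | bbab => ab => ε
  | baaa => ba
  | babaa => baa => b

aa->; ab->; bb->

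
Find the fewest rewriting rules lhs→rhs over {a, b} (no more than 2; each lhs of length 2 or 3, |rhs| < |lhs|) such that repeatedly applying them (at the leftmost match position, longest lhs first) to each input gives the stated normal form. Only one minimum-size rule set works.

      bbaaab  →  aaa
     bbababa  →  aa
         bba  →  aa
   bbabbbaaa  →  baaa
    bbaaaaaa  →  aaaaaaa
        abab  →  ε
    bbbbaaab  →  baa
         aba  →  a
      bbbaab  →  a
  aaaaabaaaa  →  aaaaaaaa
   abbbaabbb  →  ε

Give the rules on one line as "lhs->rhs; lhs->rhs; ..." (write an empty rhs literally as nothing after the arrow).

ab->; bb->a

  | bbaaab => aaaab => aaa
  | bbababa => aababa => aaba => aa
  | bba => aa
  | bbabbbaaa => aabbbaaa => abbaaa => baaa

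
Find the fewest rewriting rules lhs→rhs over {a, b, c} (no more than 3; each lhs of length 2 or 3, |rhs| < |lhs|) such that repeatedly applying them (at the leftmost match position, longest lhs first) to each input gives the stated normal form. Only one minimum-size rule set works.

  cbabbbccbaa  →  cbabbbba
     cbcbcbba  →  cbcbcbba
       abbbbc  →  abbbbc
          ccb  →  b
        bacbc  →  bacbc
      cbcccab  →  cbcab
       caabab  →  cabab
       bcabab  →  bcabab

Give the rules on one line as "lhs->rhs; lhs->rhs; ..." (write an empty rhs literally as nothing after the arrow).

  | cbabbbccbaa => cbabbbbaa => cbabbbba
  | cbcbcbba
  | abbbbc
  | ccb => b

aa->a; cc->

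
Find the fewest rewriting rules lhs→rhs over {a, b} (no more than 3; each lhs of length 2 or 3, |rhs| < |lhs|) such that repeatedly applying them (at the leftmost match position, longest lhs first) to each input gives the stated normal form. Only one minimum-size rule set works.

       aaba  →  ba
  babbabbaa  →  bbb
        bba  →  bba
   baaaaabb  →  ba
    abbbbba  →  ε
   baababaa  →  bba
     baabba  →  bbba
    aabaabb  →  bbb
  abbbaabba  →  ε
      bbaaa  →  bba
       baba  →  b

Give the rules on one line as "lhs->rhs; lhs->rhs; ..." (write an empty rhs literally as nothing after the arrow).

aa->; ab->a

  | aaba => ba
  | babbabbaa => bababbaa => baabbaa => bbbaa => bbb
  | bba
  | baaaaabb => baaabb => babb => bab => ba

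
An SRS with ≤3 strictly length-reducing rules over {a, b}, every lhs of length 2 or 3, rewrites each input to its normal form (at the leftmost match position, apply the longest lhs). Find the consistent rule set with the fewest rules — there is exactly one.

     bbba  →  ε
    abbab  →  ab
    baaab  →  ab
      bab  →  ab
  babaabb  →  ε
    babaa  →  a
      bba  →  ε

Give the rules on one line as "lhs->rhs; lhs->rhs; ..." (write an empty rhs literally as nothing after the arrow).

  | bbba => aba => aa => ε
  | abbab => aaab => ab
  | baaab => aaab => ab
  | bab => ab

aa->; ba->a; bb->a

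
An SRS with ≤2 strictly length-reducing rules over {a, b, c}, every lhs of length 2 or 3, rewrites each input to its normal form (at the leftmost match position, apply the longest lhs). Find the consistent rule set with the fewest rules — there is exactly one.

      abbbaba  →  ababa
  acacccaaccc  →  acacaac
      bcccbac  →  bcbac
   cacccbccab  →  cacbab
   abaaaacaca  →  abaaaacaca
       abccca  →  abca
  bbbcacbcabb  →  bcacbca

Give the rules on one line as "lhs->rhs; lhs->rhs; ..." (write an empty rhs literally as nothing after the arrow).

bb->; cc->

  | abbbaba => ababa
  | acacccaaccc => acacaaccc => acacaac
  | bcccbac => bcbac
  | cacccbccab => cacbccab => cacbab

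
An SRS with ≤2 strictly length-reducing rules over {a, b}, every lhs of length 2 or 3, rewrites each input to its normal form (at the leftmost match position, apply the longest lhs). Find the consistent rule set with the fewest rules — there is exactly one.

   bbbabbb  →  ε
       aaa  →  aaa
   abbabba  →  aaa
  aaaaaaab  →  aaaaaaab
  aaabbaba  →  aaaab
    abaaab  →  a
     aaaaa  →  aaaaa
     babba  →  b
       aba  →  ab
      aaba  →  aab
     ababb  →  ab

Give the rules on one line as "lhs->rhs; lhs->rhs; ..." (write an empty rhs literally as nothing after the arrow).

  | bbbabbb => babbb => bbbb => bb => ε
  | aaa
  | abbabba => aabba => aaa
  | aaaaaaab

ba->b; bb->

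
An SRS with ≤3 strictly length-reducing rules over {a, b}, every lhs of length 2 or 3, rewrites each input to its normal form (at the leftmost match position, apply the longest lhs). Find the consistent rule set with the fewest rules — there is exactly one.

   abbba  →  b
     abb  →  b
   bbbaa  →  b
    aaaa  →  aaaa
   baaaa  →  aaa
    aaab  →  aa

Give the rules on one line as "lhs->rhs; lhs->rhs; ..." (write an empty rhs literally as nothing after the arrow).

ab->; ba->

  | abbba => bba => b
  | abb => b
  | bbbaa => bba => b
  | aaaa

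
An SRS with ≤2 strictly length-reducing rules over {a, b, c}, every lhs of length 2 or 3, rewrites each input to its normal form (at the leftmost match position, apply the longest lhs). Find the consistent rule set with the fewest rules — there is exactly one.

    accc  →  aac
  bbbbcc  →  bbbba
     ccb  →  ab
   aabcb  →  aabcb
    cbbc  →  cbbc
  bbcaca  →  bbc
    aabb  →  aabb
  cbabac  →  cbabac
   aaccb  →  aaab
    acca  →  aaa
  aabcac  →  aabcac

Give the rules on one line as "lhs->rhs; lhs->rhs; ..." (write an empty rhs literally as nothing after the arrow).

  | accc => aac
  | bbbbcc => bbbba
  | ccb => ab
  | aabcb

aca->; cc->a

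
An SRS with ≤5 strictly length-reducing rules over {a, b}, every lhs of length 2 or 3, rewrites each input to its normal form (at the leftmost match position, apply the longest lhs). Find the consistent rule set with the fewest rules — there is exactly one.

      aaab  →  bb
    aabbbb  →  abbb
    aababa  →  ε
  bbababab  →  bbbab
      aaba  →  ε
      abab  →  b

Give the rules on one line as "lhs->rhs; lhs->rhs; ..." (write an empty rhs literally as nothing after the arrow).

aa->; aaa->b; aab->a; aba->

  | aaab => bb
  | aabbbb => abbb
  | aababa => aaba => aa => ε
  | bbababab => bbbab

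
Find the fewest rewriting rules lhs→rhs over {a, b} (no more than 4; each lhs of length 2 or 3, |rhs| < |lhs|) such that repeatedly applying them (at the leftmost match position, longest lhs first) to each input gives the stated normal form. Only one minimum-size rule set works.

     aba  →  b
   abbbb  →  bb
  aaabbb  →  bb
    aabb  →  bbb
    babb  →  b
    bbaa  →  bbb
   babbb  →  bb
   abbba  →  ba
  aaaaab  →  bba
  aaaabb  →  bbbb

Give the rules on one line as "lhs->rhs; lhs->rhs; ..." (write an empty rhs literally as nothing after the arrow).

aa->b; ab->a; abb->

  | aba => aa => b
  | abbbb => bb
  | aaabbb => babbb => bb
  | aabb => bbb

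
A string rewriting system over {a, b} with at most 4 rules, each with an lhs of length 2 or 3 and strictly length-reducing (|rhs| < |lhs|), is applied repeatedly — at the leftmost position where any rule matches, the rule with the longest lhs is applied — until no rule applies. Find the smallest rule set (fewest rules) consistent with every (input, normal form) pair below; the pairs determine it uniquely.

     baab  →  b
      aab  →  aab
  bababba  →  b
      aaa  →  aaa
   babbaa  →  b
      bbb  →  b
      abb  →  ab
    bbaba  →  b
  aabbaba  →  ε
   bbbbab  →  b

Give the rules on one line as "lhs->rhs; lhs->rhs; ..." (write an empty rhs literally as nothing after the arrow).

aba->; ba->b; bb->b

  | baab => bab => bb => b
  | aab
  | bababba => bbabba => babba => bbba => bba => ba => b
  | aaa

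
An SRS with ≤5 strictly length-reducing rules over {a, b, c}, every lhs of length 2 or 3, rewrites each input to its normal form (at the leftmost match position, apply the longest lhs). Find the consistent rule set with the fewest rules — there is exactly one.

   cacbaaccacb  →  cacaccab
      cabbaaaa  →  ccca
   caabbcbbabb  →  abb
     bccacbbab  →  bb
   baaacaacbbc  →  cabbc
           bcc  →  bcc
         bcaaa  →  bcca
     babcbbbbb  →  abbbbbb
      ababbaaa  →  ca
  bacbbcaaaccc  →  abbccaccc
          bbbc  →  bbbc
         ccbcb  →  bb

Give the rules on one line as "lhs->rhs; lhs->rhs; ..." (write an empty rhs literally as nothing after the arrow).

aa->c; ba->a; cb->b; cba->c

  | cacbaaccacb => cacaccacb => cacaccab
  | cabbaaaa => cabaaaa => caaaaa => ccaaa => ccca
  | caabbcbbabb => ccbbcbbabb => cbbcbbabb => bbcbbabb => bbbbabb => bbbabb => bbabb => babb => abb
  | bccacbbab => bccabbab => bccabab => bccaab => bcccb => bccb => bcb => bb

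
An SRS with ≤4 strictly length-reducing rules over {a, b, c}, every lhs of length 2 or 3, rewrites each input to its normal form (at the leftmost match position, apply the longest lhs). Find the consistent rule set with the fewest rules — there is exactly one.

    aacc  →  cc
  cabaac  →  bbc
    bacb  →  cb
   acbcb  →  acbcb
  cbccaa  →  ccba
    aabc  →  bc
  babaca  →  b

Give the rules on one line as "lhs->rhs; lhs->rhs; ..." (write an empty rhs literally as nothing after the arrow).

  | aacc => cc
  | cabaac => bbaac => bbc
  | bacb => cb
  | acbcb

aa->; bac->c; bcc->cc; ca->b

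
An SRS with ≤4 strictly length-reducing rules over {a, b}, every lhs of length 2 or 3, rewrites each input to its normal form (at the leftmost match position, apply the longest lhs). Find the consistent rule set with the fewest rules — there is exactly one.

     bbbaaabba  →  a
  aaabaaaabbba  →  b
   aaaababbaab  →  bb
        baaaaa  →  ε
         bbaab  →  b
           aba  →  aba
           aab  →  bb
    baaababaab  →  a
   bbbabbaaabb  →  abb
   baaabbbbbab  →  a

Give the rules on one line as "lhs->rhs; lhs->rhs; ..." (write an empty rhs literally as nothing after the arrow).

aa->b; aaa->b; bab->a; bbb->

  | bbbaaabba => aaabba => bbba => a
  | aaabaaaabbba => bbaaaabbba => bbbabbba => abbba => aa => b
  | aaaababbaab => bababbaab => aabbaab => bbbaab => aab => bb
  | baaaaa => bbaa => bbb => ε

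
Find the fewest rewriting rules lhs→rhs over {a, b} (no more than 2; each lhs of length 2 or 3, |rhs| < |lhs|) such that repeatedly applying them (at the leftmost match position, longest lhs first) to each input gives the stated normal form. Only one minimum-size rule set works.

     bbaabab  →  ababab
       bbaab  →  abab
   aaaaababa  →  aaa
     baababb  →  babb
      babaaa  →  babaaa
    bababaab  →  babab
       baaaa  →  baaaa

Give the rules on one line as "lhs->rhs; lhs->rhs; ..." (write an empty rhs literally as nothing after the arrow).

aab->; bba->ab

  | bbaabab => ababab
  | bbaab => abab
  | aaaaababa => aaaaba => aaa
  | baababb => babb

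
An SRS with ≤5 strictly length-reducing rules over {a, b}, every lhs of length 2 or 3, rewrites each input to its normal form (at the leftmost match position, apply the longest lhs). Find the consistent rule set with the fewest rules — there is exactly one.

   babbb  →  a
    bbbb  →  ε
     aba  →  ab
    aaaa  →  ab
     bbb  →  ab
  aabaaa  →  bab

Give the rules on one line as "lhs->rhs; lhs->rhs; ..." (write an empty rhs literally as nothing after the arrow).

aa->; aaa->ab; aba->ab; bb->a

  | babbb => baab => bb => a
  | bbbb => abb => aa => ε
  | aba => ab
  | aaaa => aba => ab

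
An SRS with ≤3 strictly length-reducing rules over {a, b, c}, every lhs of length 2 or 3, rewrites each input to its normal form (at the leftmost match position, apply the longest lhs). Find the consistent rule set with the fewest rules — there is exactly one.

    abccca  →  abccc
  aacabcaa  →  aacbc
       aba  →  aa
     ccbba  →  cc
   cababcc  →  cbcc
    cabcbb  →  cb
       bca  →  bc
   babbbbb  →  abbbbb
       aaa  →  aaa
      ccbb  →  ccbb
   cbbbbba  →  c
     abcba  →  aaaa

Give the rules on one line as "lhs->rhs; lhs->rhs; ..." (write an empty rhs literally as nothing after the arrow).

ba->a; bcb->aa; ca->c

  | abccca => abccc
  | aacabcaa => aacbcaa => aacbca => aacbc
  | aba => aa
  | ccbba => ccba => cca => cc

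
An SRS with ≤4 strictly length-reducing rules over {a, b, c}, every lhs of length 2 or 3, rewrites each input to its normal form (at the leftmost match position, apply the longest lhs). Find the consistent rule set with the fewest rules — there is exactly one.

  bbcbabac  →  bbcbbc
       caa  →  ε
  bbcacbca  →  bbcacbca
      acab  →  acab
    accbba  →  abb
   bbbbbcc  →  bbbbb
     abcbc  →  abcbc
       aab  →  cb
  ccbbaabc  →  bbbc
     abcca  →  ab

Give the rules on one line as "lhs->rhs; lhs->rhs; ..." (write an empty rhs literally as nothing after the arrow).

aa->c; ba->b; cc->

  | bbcbabac => bbcbbac => bbcbbc
  | caa => cc => ε
  | bbcacbca
  | acab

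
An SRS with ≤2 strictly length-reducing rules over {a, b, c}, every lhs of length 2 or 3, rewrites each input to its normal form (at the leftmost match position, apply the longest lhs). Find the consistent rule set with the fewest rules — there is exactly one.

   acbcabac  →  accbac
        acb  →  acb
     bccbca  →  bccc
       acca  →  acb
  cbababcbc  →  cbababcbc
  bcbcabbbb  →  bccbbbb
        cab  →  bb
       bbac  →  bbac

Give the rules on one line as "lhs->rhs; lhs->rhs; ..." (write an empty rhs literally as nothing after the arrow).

  | acbcabac => accbac
  | acb
  | bccbca => bccc
  | acca => acb

bca->c; ca->b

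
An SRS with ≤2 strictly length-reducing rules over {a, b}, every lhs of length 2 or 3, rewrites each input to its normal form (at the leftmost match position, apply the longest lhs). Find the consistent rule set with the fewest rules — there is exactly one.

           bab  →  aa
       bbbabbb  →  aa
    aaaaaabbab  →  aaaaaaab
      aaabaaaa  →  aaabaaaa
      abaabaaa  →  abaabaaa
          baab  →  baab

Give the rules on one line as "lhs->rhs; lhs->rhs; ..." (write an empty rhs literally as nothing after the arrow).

  | bab => aa
  | bbbabbb => babbb => aabb => aa
  | aaaaaabbab => aaaaaaab
  | aaabaaaa

bab->aa; bb->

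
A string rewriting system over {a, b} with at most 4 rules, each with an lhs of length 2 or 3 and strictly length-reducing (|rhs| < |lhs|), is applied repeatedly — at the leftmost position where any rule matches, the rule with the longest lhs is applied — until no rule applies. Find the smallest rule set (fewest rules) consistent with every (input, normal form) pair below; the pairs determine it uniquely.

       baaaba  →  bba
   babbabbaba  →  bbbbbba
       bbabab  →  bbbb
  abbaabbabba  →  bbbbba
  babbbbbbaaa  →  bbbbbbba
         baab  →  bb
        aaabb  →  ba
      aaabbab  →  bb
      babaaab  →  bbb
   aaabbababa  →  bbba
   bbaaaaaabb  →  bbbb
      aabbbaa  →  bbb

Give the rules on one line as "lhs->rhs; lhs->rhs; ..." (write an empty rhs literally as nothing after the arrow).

  | baaaba => baba => bba
  | babbabbaba => bbbabbaba => bbbbbaba => bbbbbba
  | bbabab => bbbab => bbbb
  | abbaabbabba => baaabbabba => babbabba => bbbabba => bbbbba

aa->; abb->ba; bab->bb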